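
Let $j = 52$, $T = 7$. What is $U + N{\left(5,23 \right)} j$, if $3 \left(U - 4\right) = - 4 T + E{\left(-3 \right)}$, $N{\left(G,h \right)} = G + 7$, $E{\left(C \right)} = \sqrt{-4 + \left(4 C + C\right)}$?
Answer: $\frac{1856}{3} + \frac{i \sqrt{19}}{3} \approx 618.67 + 1.453 i$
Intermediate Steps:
$E{\left(C \right)} = \sqrt{-4 + 5 C}$
$N{\left(G,h \right)} = 7 + G$
$U = - \frac{16}{3} + \frac{i \sqrt{19}}{3}$ ($U = 4 + \frac{\left(-4\right) 7 + \sqrt{-4 + 5 \left(-3\right)}}{3} = 4 + \frac{-28 + \sqrt{-4 - 15}}{3} = 4 + \frac{-28 + \sqrt{-19}}{3} = 4 + \frac{-28 + i \sqrt{19}}{3} = 4 - \left(\frac{28}{3} - \frac{i \sqrt{19}}{3}\right) = - \frac{16}{3} + \frac{i \sqrt{19}}{3} \approx -5.3333 + 1.453 i$)
$U + N{\left(5,23 \right)} j = \left(- \frac{16}{3} + \frac{i \sqrt{19}}{3}\right) + \left(7 + 5\right) 52 = \left(- \frac{16}{3} + \frac{i \sqrt{19}}{3}\right) + 12 \cdot 52 = \left(- \frac{16}{3} + \frac{i \sqrt{19}}{3}\right) + 624 = \frac{1856}{3} + \frac{i \sqrt{19}}{3}$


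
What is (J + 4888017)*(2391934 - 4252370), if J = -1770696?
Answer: -5799576211956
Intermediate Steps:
(J + 4888017)*(2391934 - 4252370) = (-1770696 + 4888017)*(2391934 - 4252370) = 3117321*(-1860436) = -5799576211956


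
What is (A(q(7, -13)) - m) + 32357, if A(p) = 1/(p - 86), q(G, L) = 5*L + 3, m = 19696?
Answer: 1873827/148 ≈ 12661.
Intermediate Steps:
q(G, L) = 3 + 5*L
A(p) = 1/(-86 + p)
(A(q(7, -13)) - m) + 32357 = (1/(-86 + (3 + 5*(-13))) - 1*19696) + 32357 = (1/(-86 + (3 - 65)) - 19696) + 32357 = (1/(-86 - 62) - 19696) + 32357 = (1/(-148) - 19696) + 32357 = (-1/148 - 19696) + 32357 = -2915009/148 + 32357 = 1873827/148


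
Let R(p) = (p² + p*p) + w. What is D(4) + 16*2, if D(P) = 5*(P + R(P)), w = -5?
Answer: 187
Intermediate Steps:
R(p) = -5 + 2*p² (R(p) = (p² + p*p) - 5 = (p² + p²) - 5 = 2*p² - 5 = -5 + 2*p²)
D(P) = -25 + 5*P + 10*P² (D(P) = 5*(P + (-5 + 2*P²)) = 5*(-5 + P + 2*P²) = -25 + 5*P + 10*P²)
D(4) + 16*2 = (-25 + 5*4 + 10*4²) + 16*2 = (-25 + 20 + 10*16) + 32 = (-25 + 20 + 160) + 32 = 155 + 32 = 187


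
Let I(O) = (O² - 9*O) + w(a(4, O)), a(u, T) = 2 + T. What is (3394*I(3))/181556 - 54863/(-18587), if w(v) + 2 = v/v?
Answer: 4381052773/1687290686 ≈ 2.5965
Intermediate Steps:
w(v) = -1 (w(v) = -2 + v/v = -2 + 1 = -1)
I(O) = -1 + O² - 9*O (I(O) = (O² - 9*O) - 1 = -1 + O² - 9*O)
(3394*I(3))/181556 - 54863/(-18587) = (3394*(-1 + 3² - 9*3))/181556 - 54863/(-18587) = (3394*(-1 + 9 - 27))*(1/181556) - 54863*(-1/18587) = (3394*(-19))*(1/181556) + 54863/18587 = -64486*1/181556 + 54863/18587 = -32243/90778 + 54863/18587 = 4381052773/1687290686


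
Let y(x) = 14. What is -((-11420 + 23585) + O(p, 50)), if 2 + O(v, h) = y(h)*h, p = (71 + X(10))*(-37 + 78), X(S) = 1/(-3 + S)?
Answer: -12863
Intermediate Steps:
p = 20418/7 (p = (71 + 1/(-3 + 10))*(-37 + 78) = (71 + 1/7)*41 = (498/7)*41 = 20418/7 ≈ 2916.9)
O(v, h) = -2 + 14*h
-((-11420 + 23585) + O(p, 50)) = -((-11420 + 23585) + (-2 + 14*50)) = -(12165 + (-2 + 700)) = -(12165 + 698) = -1*12863 = -12863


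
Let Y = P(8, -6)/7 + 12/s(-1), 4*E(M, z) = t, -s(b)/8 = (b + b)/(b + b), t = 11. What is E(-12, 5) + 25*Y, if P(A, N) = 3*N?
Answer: -2773/28 ≈ -99.036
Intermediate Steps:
s(b) = -8 (s(b) = -8*(b + b)/(b + b) = -8*2*b/(2*b) = -8*2*b*1/(2*b) = -8*1 = -8)
E(M, z) = 11/4 (E(M, z) = (¼)*11 = 11/4)
Y = -57/14 (Y = (3*(-6))/7 + 12/(-8) = -18*⅐ + 12*(-⅛) = -18/7 - 3/2 = -57/14 ≈ -4.0714)
E(-12, 5) + 25*Y = 11/4 + 25*(-57/14) = 11/4 - 1425/14 = -2773/28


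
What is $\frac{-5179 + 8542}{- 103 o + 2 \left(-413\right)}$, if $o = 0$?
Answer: $- \frac{57}{14} \approx -4.0714$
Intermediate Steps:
$\frac{-5179 + 8542}{- 103 o + 2 \left(-413\right)} = \frac{-5179 + 8542}{\left(-103\right) 0 + 2 \left(-413\right)} = \frac{3363}{0 - 826} = \frac{3363}{-826} = 3363 \left(- \frac{1}{826}\right) = - \frac{57}{14}$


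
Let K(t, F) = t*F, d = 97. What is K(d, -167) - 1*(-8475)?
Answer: -7724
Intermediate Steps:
K(t, F) = F*t
K(d, -167) - 1*(-8475) = -167*97 - 1*(-8475) = -16199 + 8475 = -7724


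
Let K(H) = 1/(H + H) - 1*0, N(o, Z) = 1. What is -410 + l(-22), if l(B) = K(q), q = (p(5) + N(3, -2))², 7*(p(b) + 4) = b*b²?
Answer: -8869071/21632 ≈ -410.00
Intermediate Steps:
p(b) = -4 + b³/7 (p(b) = -4 + (b*b²)/7 = -4 + b³/7)
q = 10816/49 (q = ((-4 + (⅐)*5³) + 1)² = ((-4 + (⅐)*125) + 1)² = ((-4 + 125/7) + 1)² = (97/7 + 1)² = (104/7)² = 10816/49 ≈ 220.73)
K(H) = 1/(2*H) (K(H) = 1/(2*H) + 0 = 1/(2*H))
l(B) = 49/21632 (l(B) = 1/(2*(10816/49)) = (½)*(49/10816) = 49/21632)
-410 + l(-22) = -410 + 49/21632 = -8869071/21632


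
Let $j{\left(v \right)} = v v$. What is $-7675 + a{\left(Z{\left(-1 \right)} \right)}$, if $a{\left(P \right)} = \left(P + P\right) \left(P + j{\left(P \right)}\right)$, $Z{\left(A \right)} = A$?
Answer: $-7675$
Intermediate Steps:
$j{\left(v \right)} = v^{2}$
$a{\left(P \right)} = 2 P \left(P + P^{2}\right)$ ($a{\left(P \right)} = \left(P + P\right) \left(P + P^{2}\right) = 2 P \left(P + P^{2}\right)$)
$-7675 + a{\left(Z{\left(-1 \right)} \right)} = -7675 + 2 \left(-1\right)^{2} \left(1 - 1\right) = -7675 + 2 \cdot 1 \cdot 0 = -7675 + 0 = -7675$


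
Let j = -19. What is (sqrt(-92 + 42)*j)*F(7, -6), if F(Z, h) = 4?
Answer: -380*I*sqrt(2) ≈ -537.4*I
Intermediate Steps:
(sqrt(-92 + 42)*j)*F(7, -6) = (sqrt(-92 + 42)*(-19))*4 = (sqrt(-50)*(-19))*4 = ((5*I*sqrt(2))*(-19))*4 = -95*I*sqrt(2)*4 = -380*I*sqrt(2)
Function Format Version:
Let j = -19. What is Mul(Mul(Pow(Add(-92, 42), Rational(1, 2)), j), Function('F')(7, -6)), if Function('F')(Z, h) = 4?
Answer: Mul(-380, I, Pow(2, Rational(1, 2))) ≈ Mul(-537.40, I)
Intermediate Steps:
Mul(Mul(Pow(Add(-92, 42), Rational(1, 2)), j), Function('F')(7, -6)) = Mul(Mul(Pow(Add(-92, 42), Rational(1, 2)), -19), 4) = Mul(Mul(Pow(-50, Rational(1, 2)), -19), 4) = Mul(Mul(Mul(5, I, Pow(2, Rational(1, 2))), -19), 4) = Mul(Mul(-95, I, Pow(2, Rational(1, 2))), 4) = Mul(-380, I, Pow(2, Rational(1, 2)))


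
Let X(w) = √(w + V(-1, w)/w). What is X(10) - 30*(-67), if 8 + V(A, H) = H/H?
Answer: 2010 + √930/10 ≈ 2013.0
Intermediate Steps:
V(A, H) = -7 (V(A, H) = -8 + H/H = -8 + 1 = -7)
X(w) = √(w - 7/w)
X(10) - 30*(-67) = √(10 - 7/10) - 30*(-67) = √(10 - 7*⅒) + 2010 = √(10 - 7/10) + 2010 = √(93/10) + 2010 = √930/10 + 2010 = 2010 + √930/10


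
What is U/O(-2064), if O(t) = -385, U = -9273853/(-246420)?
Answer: -9273853/94871700 ≈ -0.097751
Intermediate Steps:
U = 9273853/246420 (U = -9273853*(-1/246420) = 9273853/246420 ≈ 37.634)
U/O(-2064) = (9273853/246420)/(-385) = (9273853/246420)*(-1/385) = -9273853/94871700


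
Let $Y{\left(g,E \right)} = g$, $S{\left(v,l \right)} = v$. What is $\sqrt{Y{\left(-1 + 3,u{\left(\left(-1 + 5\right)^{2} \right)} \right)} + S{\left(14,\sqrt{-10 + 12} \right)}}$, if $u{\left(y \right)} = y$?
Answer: $4$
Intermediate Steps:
$\sqrt{Y{\left(-1 + 3,u{\left(\left(-1 + 5\right)^{2} \right)} \right)} + S{\left(14,\sqrt{-10 + 12} \right)}} = \sqrt{\left(-1 + 3\right) + 14} = \sqrt{2 + 14} = \sqrt{16} = 4$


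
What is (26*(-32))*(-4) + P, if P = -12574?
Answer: -9246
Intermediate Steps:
(26*(-32))*(-4) + P = (26*(-32))*(-4) - 12574 = -832*(-4) - 12574 = 3328 - 12574 = -9246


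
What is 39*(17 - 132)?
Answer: -4485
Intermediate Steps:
39*(17 - 132) = 39*(-115) = -4485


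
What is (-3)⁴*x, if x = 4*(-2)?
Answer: -648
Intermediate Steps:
x = -8
(-3)⁴*x = (-3)⁴*(-8) = 81*(-8) = -648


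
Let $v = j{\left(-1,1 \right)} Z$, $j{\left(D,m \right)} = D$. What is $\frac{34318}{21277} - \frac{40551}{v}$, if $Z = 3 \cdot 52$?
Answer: $\frac{289385745}{1106404} \approx 261.56$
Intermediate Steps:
$Z = 156$
$v = -156$ ($v = \left(-1\right) 156 = -156$)
$\frac{34318}{21277} - \frac{40551}{v} = \frac{34318}{21277} - \frac{40551}{-156} = 34318 \cdot \frac{1}{21277} - - \frac{13517}{52} = \frac{34318}{21277} + \frac{13517}{52} = \frac{289385745}{1106404}$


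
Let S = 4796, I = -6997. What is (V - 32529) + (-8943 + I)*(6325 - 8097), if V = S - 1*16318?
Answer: 28201629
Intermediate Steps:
V = -11522 (V = 4796 - 1*16318 = 4796 - 16318 = -11522)
(V - 32529) + (-8943 + I)*(6325 - 8097) = (-11522 - 32529) + (-8943 - 6997)*(6325 - 8097) = -44051 - 15940*(-1772) = -44051 + 28245680 = 28201629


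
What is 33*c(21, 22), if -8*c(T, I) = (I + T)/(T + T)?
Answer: -473/112 ≈ -4.2232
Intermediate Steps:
c(T, I) = -(I + T)/(16*T) (c(T, I) = -(I + T)/(8*(T + T)) = -(I + T)/(8*(2*T)) = -(I + T)*1/(2*T)/8 = -(I + T)/(16*T))
33*c(21, 22) = 33*((1/16)*(-1*22 - 1*21)/21) = 33*((1/16)*(1/21)*(-22 - 21)) = 33*((1/16)*(1/21)*(-43)) = 33*(-43/336) = -473/112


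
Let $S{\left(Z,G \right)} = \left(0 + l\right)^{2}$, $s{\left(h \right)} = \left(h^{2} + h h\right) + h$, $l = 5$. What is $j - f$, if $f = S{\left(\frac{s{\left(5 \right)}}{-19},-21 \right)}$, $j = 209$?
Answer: $184$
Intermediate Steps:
$s{\left(h \right)} = h + 2 h^{2}$ ($s{\left(h \right)} = \left(h^{2} + h^{2}\right) + h = 2 h^{2} + h = h + 2 h^{2}$)
$S{\left(Z,G \right)} = 25$ ($S{\left(Z,G \right)} = \left(0 + 5\right)^{2} = 5^{2} = 25$)
$f = 25$
$j - f = 209 - 25 = 184$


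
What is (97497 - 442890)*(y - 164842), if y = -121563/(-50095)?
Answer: 2852130509216811/50095 ≈ 5.6934e+10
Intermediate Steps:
y = 121563/50095 (y = -121563*(-1/50095) = 121563/50095 ≈ 2.4267)
(97497 - 442890)*(y - 164842) = (97497 - 442890)*(121563/50095 - 164842) = -345393*(-8257638427/50095) = 2852130509216811/50095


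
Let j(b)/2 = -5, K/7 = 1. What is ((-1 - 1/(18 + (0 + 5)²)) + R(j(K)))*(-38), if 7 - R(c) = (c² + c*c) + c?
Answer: 300694/43 ≈ 6992.9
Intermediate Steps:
K = 7 (K = 7*1 = 7)
j(b) = -10 (j(b) = 2*(-5) = -10)
R(c) = 7 - c - 2*c² (R(c) = 7 - ((c² + c*c) + c) = 7 - ((c² + c²) + c) = 7 - (2*c² + c) = 7 - (c + 2*c²) = 7 + (-c - 2*c²) = 7 - c - 2*c²)
((-1 - 1/(18 + (0 + 5)²)) + R(j(K)))*(-38) = ((-1 - 1/(18 + (0 + 5)²)) + (7 - 1*(-10) - 2*(-10)²))*(-38) = ((-1 - 1/(18 + 5²)) + (7 + 10 - 2*100))*(-38) = ((-1 - 1/(18 + 25)) + (7 + 10 - 200))*(-38) = ((-1 - 1/43) - 183)*(-38) = (-44/43 - 183)*(-38) = -7913/43*(-38) = 300694/43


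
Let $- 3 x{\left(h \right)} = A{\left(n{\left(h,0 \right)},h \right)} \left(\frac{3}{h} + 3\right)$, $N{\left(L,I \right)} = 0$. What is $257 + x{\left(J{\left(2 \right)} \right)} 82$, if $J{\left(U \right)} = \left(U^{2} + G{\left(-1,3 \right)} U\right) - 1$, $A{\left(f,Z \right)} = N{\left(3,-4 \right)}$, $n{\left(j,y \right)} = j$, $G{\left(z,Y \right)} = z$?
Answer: $257$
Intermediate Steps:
$A{\left(f,Z \right)} = 0$
$J{\left(U \right)} = -1 + U^{2} - U$ ($J{\left(U \right)} = \left(U^{2} - U\right) - 1 = -1 + U^{2} - U$)
$x{\left(h \right)} = 0$ ($x{\left(h \right)} = - \frac{0 \left(\frac{3}{h} + 3\right)}{3} = - \frac{0 \left(3 + \frac{3}{h}\right)}{3} = \left(- \frac{1}{3}\right) 0 = 0$)
$257 + x{\left(J{\left(2 \right)} \right)} 82 = 257 + 0 \cdot 82 = 257 + 0 = 257$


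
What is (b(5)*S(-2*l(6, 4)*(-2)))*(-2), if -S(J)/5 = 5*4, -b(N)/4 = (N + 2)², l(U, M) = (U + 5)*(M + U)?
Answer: -39200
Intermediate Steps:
l(U, M) = (5 + U)*(M + U)
b(N) = -4*(2 + N)² (b(N) = -4*(N + 2)² = -4*(2 + N)²)
S(J) = -100 (S(J) = -25*4 = -5*20 = -100)
(b(5)*S(-2*l(6, 4)*(-2)))*(-2) = (-4*(2 + 5)²*(-100))*(-2) = (-4*7²*(-100))*(-2) = (-4*49*(-100))*(-2) = -196*(-100)*(-2) = 19600*(-2) = -39200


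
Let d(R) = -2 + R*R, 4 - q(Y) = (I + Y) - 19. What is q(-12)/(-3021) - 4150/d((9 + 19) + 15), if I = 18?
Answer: -12568549/5579787 ≈ -2.2525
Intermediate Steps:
q(Y) = 5 - Y (q(Y) = 4 - ((18 + Y) - 19) = 4 - (-1 + Y) = 4 + (1 - Y) = 5 - Y)
d(R) = -2 + R**2
q(-12)/(-3021) - 4150/d((9 + 19) + 15) = (5 - 1*(-12))/(-3021) - 4150/(-2 + ((9 + 19) + 15)**2) = (5 + 12)*(-1/3021) - 4150/(-2 + (28 + 15)**2) = 17*(-1/3021) - 4150/(-2 + 43**2) = -17/3021 - 4150/(-2 + 1849) = -17/3021 - 4150/1847 = -12568549/5579787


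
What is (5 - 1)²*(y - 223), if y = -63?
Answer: -4576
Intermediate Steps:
(5 - 1)²*(y - 223) = (5 - 1)²*(-63 - 223) = 4²*(-286) = 16*(-286) = -4576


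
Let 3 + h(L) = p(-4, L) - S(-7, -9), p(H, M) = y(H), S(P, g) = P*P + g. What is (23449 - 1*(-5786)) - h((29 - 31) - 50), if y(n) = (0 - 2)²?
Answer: 29274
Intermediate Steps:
y(n) = 4 (y(n) = (-2)² = 4)
S(P, g) = g + P² (S(P, g) = P² + g = g + P²)
p(H, M) = 4
h(L) = -39 (h(L) = -3 + (4 - (-9 + (-7)²)) = -3 + (4 - (-9 + 49)) = -3 + (4 - 1*40) = -3 + (4 - 40) = -3 - 36 = -39)
(23449 - 1*(-5786)) - h((29 - 31) - 50) = (23449 - 1*(-5786)) - 1*(-39) = (23449 + 5786) + 39 = 29235 + 39 = 29274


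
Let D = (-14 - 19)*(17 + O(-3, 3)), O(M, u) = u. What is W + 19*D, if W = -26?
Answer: -12566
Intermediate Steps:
D = -660 (D = (-14 - 19)*(17 + 3) = -33*20 = -660)
W + 19*D = -26 + 19*(-660) = -26 - 12540 = -12566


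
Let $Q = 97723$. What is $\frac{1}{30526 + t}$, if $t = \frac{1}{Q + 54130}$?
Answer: $\frac{151853}{4635464679} \approx 3.2759 \cdot 10^{-5}$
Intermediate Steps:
$t = \frac{1}{151853}$ ($t = \frac{1}{97723 + 54130} = \frac{1}{151853} \approx 6.5853 \cdot 10^{-6}$)
$\frac{1}{30526 + t} = \frac{1}{30526 + \frac{1}{151853}} = \frac{1}{\frac{4635464679}{151853}} = \frac{151853}{4635464679}$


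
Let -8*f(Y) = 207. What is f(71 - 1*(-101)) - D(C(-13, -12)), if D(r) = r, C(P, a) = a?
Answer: -111/8 ≈ -13.875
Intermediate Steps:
f(Y) = -207/8 (f(Y) = -1/8*207 = -207/8)
f(71 - 1*(-101)) - D(C(-13, -12)) = -207/8 - 1*(-12) = -207/8 + 12 = -111/8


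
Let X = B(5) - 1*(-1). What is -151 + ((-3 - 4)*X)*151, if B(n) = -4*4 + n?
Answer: 10419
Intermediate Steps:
B(n) = -16 + n
X = -10 (X = (-16 + 5) - 1*(-1) = -11 + 1 = -10)
-151 + ((-3 - 4)*X)*151 = -151 + ((-3 - 4)*(-10))*151 = -151 - 7*(-10)*151 = -151 + 70*151 = -151 + 10570 = 10419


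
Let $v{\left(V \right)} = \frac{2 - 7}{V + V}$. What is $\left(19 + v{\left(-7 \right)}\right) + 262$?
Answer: $\frac{3939}{14} \approx 281.36$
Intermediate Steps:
$v{\left(V \right)} = - \frac{5}{2 V}$
$\left(19 + v{\left(-7 \right)}\right) + 262 = \left(19 - \frac{5}{2 \left(-7\right)}\right) + 262 = \left(19 - - \frac{5}{14}\right) + 262 = \left(19 + \frac{5}{14}\right) + 262 = \frac{271}{14} + 262 = \frac{3939}{14}$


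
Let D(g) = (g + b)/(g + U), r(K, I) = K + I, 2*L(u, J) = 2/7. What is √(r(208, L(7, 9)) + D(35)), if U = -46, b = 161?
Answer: √1128435/77 ≈ 13.796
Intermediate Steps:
L(u, J) = ⅐ (L(u, J) = (2/7)/2 = (2*(⅐))/2 = (½)*(2/7) = ⅐)
r(K, I) = I + K
D(g) = (161 + g)/(-46 + g) (D(g) = (g + 161)/(g - 46) = (161 + g)/(-46 + g))
√(r(208, L(7, 9)) + D(35)) = √((⅐ + 208) + (161 + 35)/(-46 + 35)) = √(1457/7 + 196/(-11)) = √(1457/7 - 1/11*196) = √(1457/7 - 196/11) = √(14655/77) = √1128435/77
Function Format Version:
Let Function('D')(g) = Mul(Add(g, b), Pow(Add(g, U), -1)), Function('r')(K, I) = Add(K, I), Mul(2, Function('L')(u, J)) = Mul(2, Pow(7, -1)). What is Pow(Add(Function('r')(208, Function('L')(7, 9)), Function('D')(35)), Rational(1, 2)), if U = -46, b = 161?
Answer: Mul(Rational(1, 77), Pow(1128435, Rational(1, 2))) ≈ 13.796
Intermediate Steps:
Function('L')(u, J) = Rational(1, 7) (Function('L')(u, J) = Mul(Rational(1, 2), Mul(2, Pow(7, -1))) = Mul(Rational(1, 2), Mul(2, Rational(1, 7))) = Mul(Rational(1, 2), Rational(2, 7)) = Rational(1, 7))
Function('r')(K, I) = Add(I, K)
Function('D')(g) = Mul(Pow(Add(-46, g), -1), Add(161, g)) (Function('D')(g) = Mul(Add(g, 161), Pow(Add(g, -46), -1)) = Mul(Add(161, g), Pow(Add(-46, g), -1)) = Mul(Pow(Add(-46, g), -1), Add(161, g)))
Pow(Add(Function('r')(208, Function('L')(7, 9)), Function('D')(35)), Rational(1, 2)) = Pow(Add(Add(Rational(1, 7), 208), Mul(Pow(Add(-46, 35), -1), Add(161, 35))), Rational(1, 2)) = Pow(Add(Rational(1457, 7), Mul(Pow(-11, -1), 196)), Rational(1, 2)) = Pow(Add(Rational(1457, 7), Mul(Rational(-1, 11), 196)), Rational(1, 2)) = Pow(Add(Rational(1457, 7), Rational(-196, 11)), Rational(1, 2)) = Pow(Rational(14655, 77), Rational(1, 2)) = Mul(Rational(1, 77), Pow(1128435, Rational(1, 2)))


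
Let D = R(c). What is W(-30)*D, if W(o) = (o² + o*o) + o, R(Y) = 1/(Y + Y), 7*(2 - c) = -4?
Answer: 2065/6 ≈ 344.17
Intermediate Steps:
c = 18/7 (c = 2 - ⅐*(-4) = 2 + 4/7 = 18/7 ≈ 2.5714)
R(Y) = 1/(2*Y)
D = 7/36 (D = 1/(2*(18/7)) = (½)*(7/18) = 7/36 ≈ 0.19444)
W(o) = o + 2*o² (W(o) = (o² + o²) + o = 2*o² + o = o + 2*o²)
W(-30)*D = -30*(1 + 2*(-30))*(7/36) = -30*(1 - 60)*(7/36) = -30*(-59)*(7/36) = 1770*(7/36) = 2065/6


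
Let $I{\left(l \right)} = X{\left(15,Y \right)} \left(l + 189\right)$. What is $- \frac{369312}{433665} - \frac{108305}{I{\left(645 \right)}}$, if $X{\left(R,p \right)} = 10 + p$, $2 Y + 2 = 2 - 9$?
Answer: $- \frac{5406902441}{221024595} \approx -24.463$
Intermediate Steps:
$Y = - \frac{9}{2}$ ($Y = -1 + \frac{2 - 9}{2} = -1 + \frac{1}{2} \left(-7\right) = -1 - \frac{7}{2} = - \frac{9}{2} \approx -4.5$)
$I{\left(l \right)} = \frac{2079}{2} + \frac{11 l}{2}$ ($I{\left(l \right)} = \left(10 - \frac{9}{2}\right) \left(l + 189\right) = \frac{11 \left(189 + l\right)}{2} = \frac{2079}{2} + \frac{11 l}{2}$)
$- \frac{369312}{433665} - \frac{108305}{I{\left(645 \right)}} = - \frac{369312}{433665} - \frac{108305}{\frac{2079}{2} + \frac{11}{2} \cdot 645} = \left(-369312\right) \frac{1}{433665} - \frac{108305}{\frac{2079}{2} + \frac{7095}{2}} = - \frac{123104}{144555} - \frac{108305}{4587} = - \frac{5406902441}{221024595}$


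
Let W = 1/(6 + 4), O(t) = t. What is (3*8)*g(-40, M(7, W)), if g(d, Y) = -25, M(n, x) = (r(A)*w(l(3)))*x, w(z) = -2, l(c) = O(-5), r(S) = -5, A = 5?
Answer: -600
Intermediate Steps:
l(c) = -5
W = 1/10 ≈ 0.10000
M(n, x) = 10*x (M(n, x) = (-5*(-2))*x = 10*x)
(3*8)*g(-40, M(7, W)) = (3*8)*(-25) = 24*(-25) = -600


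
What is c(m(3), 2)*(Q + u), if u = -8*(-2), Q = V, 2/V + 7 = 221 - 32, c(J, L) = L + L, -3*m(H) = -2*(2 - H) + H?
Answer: 5828/91 ≈ 64.044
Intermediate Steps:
m(H) = 4/3 - H (m(H) = -(-2*(2 - H) + H)/3 = -((-4 + 2*H) + H)/3 = -(-4 + 3*H)/3 = 4/3 - H)
c(J, L) = 2*L
V = 1/91 (V = 2/(-7 + (221 - 32)) = 2/(-7 + 189) = 2/182 = 2*(1/182) = 1/91 ≈ 0.010989)
Q = 1/91 ≈ 0.010989
u = 16
c(m(3), 2)*(Q + u) = (2*2)*(1/91 + 16) = 4*(1457/91) = 5828/91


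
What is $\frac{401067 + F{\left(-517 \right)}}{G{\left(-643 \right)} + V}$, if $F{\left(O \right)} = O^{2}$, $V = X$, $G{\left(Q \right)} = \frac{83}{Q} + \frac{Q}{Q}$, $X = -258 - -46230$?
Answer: $\frac{107438227}{7390139} \approx 14.538$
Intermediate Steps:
$X = 45972$ ($X = -258 + 46230 = 45972$)
$G{\left(Q \right)} = 1 + \frac{83}{Q}$ ($G{\left(Q \right)} = \frac{83}{Q} + 1 = 1 + \frac{83}{Q}$)
$V = 45972$
$\frac{401067 + F{\left(-517 \right)}}{G{\left(-643 \right)} + V} = \frac{401067 + \left(-517\right)^{2}}{\frac{83 - 643}{-643} + 45972} = \frac{401067 + 267289}{\left(- \frac{1}{643}\right) \left(-560\right) + 45972} = \frac{668356}{\frac{560}{643} + 45972} = \frac{668356}{\frac{29560556}{643}} = 668356 \cdot \frac{643}{29560556} = \frac{107438227}{7390139}$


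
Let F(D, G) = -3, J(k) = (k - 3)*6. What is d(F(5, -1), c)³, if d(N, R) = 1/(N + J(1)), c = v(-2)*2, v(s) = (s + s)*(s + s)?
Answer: -1/3375 ≈ -0.00029630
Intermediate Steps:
J(k) = -18 + 6*k (J(k) = (-3 + k)*6 = -18 + 6*k)
v(s) = 4*s² (v(s) = (2*s)*(2*s) = 4*s²)
c = 32 (c = (4*(-2)²)*2 = (4*4)*2 = 16*2 = 32)
d(N, R) = 1/(-12 + N) (d(N, R) = 1/(N + (-18 + 6*1)) = 1/(N + (-18 + 6)) = 1/(N - 12) = 1/(-12 + N))
d(F(5, -1), c)³ = (1/(-12 - 3))³ = (1/(-15))³ = (-1/15)³ = -1/3375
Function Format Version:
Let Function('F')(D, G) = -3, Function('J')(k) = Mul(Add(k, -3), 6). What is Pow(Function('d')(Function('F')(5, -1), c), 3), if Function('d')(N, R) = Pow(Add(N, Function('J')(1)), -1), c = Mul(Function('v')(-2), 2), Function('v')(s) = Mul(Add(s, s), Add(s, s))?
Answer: Rational(-1, 3375) ≈ -0.00029630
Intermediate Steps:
Function('J')(k) = Add(-18, Mul(6, k)) (Function('J')(k) = Mul(Add(-3, k), 6) = Add(-18, Mul(6, k)))
Function('v')(s) = Mul(4, Pow(s, 2)) (Function('v')(s) = Mul(Mul(2, s), Mul(2, s)) = Mul(4, Pow(s, 2)))
c = 32 (c = Mul(Mul(4, Pow(-2, 2)), 2) = Mul(Mul(4, 4), 2) = Mul(16, 2) = 32)
Function('d')(N, R) = Pow(Add(-12, N), -1) (Function('d')(N, R) = Pow(Add(N, Add(-18, Mul(6, 1))), -1) = Pow(Add(N, Add(-18, 6)), -1) = Pow(Add(N, -12), -1) = Pow(Add(-12, N), -1))
Pow(Function('d')(Function('F')(5, -1), c), 3) = Pow(Pow(Add(-12, -3), -1), 3) = Pow(Pow(-15, -1), 3) = Pow(Rational(-1, 15), 3) = Rational(-1, 3375)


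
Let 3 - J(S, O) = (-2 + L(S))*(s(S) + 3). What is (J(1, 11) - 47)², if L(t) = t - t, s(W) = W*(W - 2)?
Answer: 1600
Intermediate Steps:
s(W) = W*(-2 + W)
L(t) = 0
J(S, O) = 9 + 2*S*(-2 + S) (J(S, O) = 3 - (-2 + 0)*(S*(-2 + S) + 3) = 3 - (-2)*(3 + S*(-2 + S)) = 3 - (-6 - 2*S*(-2 + S)) = 3 + (6 + 2*S*(-2 + S)) = 9 + 2*S*(-2 + S))
(J(1, 11) - 47)² = ((9 + 2*1*(-2 + 1)) - 47)² = ((9 + 2*1*(-1)) - 47)² = ((9 - 2) - 47)² = (7 - 47)² = (-40)² = 1600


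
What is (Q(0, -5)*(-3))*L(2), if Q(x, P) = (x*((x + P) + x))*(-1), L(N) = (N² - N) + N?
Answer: 0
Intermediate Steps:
L(N) = N²
Q(x, P) = -x*(P + 2*x) (Q(x, P) = (x*((P + x) + x))*(-1) = (x*(P + 2*x))*(-1) = -x*(P + 2*x))
(Q(0, -5)*(-3))*L(2) = (-1*0*(-5 + 2*0)*(-3))*2² = (-1*0*(-5 + 0)*(-3))*4 = (-1*0*(-5)*(-3))*4 = (0*(-3))*4 = 0*4 = 0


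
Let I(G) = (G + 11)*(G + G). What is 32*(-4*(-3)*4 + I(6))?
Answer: 8064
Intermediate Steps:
I(G) = 2*G*(11 + G) (I(G) = (11 + G)*(2*G) = 2*G*(11 + G))
32*(-4*(-3)*4 + I(6)) = 32*(-4*(-3)*4 + 2*6*(11 + 6)) = 32*(12*4 + 2*6*17) = 32*(48 + 204) = 32*252 = 8064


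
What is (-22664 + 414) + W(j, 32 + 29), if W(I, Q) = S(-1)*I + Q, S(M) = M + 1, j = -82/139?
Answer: -22189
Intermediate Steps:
j = -82/139 (j = -82*1/139 = -82/139 ≈ -0.58993)
S(M) = 1 + M
W(I, Q) = Q (W(I, Q) = (1 - 1)*I + Q = 0*I + Q = 0 + Q = Q)
(-22664 + 414) + W(j, 32 + 29) = (-22664 + 414) + (32 + 29) = -22250 + 61 = -22189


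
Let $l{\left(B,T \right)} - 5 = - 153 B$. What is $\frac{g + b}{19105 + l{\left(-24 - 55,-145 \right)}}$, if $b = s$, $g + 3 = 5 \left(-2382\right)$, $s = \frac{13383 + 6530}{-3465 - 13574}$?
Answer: $- \frac{203005520}{531565683} \approx -0.3819$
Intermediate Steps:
$s = - \frac{19913}{17039}$ ($s = \frac{19913}{-17039} = 19913 \left(- \frac{1}{17039}\right) = - \frac{19913}{17039} \approx -1.1687$)
$g = -11913$ ($g = -3 + 5 \left(-2382\right) = -3 - 11910 = -11913$)
$l{\left(B,T \right)} = 5 - 153 B$
$b = - \frac{19913}{17039} \approx -1.1687$
$\frac{g + b}{19105 + l{\left(-24 - 55,-145 \right)}} = \frac{-11913 - \frac{19913}{17039}}{19105 - \left(-5 + 153 \left(-24 - 55\right)\right)} = - \frac{203005520}{17039 \left(19105 + \left(5 - -12087\right)\right)} = - \frac{203005520}{17039 \left(19105 + \left(5 + 12087\right)\right)} = - \frac{203005520}{17039 \left(19105 + 12092\right)} = - \frac{203005520}{17039 \cdot 31197} = \left(- \frac{203005520}{17039}\right) \frac{1}{31197} = - \frac{203005520}{531565683}$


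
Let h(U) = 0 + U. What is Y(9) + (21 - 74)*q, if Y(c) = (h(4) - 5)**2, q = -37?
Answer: 1962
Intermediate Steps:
h(U) = U
Y(c) = 1 (Y(c) = (4 - 5)**2 = (-1)**2 = 1)
Y(9) + (21 - 74)*q = 1 + (21 - 74)*(-37) = 1 - 53*(-37) = 1 + 1961 = 1962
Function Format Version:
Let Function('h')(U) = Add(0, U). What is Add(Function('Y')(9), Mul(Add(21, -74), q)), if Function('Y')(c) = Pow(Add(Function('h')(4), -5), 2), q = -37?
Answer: 1962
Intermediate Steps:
Function('h')(U) = U
Function('Y')(c) = 1 (Function('Y')(c) = Pow(Add(4, -5), 2) = Pow(-1, 2) = 1)
Add(Function('Y')(9), Mul(Add(21, -74), q)) = Add(1, Mul(Add(21, -74), -37)) = Add(1, Mul(-53, -37)) = Add(1, 1961) = 1962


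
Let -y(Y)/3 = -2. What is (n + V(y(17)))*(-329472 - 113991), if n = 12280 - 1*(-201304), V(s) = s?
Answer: -94719262170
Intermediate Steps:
y(Y) = 6 (y(Y) = -3*(-2) = 6)
n = 213584 (n = 12280 + 201304 = 213584)
(n + V(y(17)))*(-329472 - 113991) = (213584 + 6)*(-329472 - 113991) = 213590*(-443463) = -94719262170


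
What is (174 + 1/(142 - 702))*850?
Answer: 8282315/56 ≈ 1.4790e+5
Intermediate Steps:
(174 + 1/(142 - 702))*850 = (174 + 1/(-560))*850 = (174 - 1/560)*850 = (97439/560)*850 = 8282315/56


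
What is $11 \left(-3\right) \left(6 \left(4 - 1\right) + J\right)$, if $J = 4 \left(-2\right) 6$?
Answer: $990$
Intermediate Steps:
$J = -48$ ($J = \left(-8\right) 6 = -48$)
$11 \left(-3\right) \left(6 \left(4 - 1\right) + J\right) = 11 \left(-3\right) \left(6 \left(4 - 1\right) - 48\right) = - 33 \left(6 \cdot 3 - 48\right) = - 33 \left(18 - 48\right) = \left(-33\right) \left(-30\right) = 990$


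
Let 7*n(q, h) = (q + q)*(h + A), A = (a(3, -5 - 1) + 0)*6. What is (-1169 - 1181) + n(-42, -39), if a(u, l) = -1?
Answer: -1810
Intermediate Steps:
A = -6 (A = (-1 + 0)*6 = -1*6 = -6)
n(q, h) = 2*q*(-6 + h)/7 (n(q, h) = ((q + q)*(h - 6))/7 = ((2*q)*(-6 + h))/7 = (2*q*(-6 + h))/7 = 2*q*(-6 + h)/7)
(-1169 - 1181) + n(-42, -39) = (-1169 - 1181) + (2/7)*(-42)*(-6 - 39) = -2350 + (2/7)*(-42)*(-45) = -2350 + 540 = -1810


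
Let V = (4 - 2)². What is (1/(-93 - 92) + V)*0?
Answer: 0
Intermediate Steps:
V = 4 (V = 2² = 4)
(1/(-93 - 92) + V)*0 = (1/(-93 - 92) + 4)*0 = (1/(-185) + 4)*0 = (-1/185 + 4)*0 = (739/185)*0 = 0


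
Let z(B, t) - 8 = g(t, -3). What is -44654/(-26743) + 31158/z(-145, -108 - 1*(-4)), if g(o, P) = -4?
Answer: 416718505/53486 ≈ 7791.2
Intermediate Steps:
z(B, t) = 4 (z(B, t) = 8 - 4 = 4)
-44654/(-26743) + 31158/z(-145, -108 - 1*(-4)) = -44654/(-26743) + 31158/4 = -44654*(-1/26743) + 31158*(¼) = 44654/26743 + 15579/2 = 416718505/53486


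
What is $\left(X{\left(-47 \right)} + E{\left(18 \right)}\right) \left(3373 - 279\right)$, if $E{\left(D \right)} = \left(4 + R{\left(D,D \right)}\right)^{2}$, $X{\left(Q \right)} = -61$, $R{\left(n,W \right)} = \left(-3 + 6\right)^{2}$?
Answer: $334152$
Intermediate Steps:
$R{\left(n,W \right)} = 9$ ($R{\left(n,W \right)} = 3^{2} = 9$)
$E{\left(D \right)} = 169$ ($E{\left(D \right)} = \left(4 + 9\right)^{2} = 13^{2} = 169$)
$\left(X{\left(-47 \right)} + E{\left(18 \right)}\right) \left(3373 - 279\right) = \left(-61 + 169\right) \left(3373 - 279\right) = 108 \cdot 3094 = 334152$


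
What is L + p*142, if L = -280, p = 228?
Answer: 32096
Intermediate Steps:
L + p*142 = -280 + 228*142 = -280 + 32376 = 32096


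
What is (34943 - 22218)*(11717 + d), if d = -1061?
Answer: 135597600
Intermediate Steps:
(34943 - 22218)*(11717 + d) = (34943 - 22218)*(11717 - 1061) = 12725*10656 = 135597600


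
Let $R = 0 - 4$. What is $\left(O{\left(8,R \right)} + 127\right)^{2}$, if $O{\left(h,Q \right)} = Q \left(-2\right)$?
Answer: $18225$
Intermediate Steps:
$R = -4$
$O{\left(h,Q \right)} = - 2 Q$
$\left(O{\left(8,R \right)} + 127\right)^{2} = \left(\left(-2\right) \left(-4\right) + 127\right)^{2} = \left(8 + 127\right)^{2} = 135^{2} = 18225$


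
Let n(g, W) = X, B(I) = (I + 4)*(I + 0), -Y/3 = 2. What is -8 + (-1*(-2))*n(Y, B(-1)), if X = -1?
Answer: -10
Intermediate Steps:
Y = -6 (Y = -3*2 = -6)
B(I) = I*(4 + I) (B(I) = (4 + I)*I = I*(4 + I))
n(g, W) = -1
-8 + (-1*(-2))*n(Y, B(-1)) = -8 - 1*(-2)*(-1) = -8 + 2*(-1) = -8 - 2 = -10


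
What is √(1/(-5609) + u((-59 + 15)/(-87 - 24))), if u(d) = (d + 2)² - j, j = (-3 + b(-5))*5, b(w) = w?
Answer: √17731157579587/622599 ≈ 6.7633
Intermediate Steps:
j = -40 (j = (-3 - 5)*5 = -8*5 = -40)
u(d) = 40 + (2 + d)² (u(d) = (d + 2)² - 1*(-40) = (2 + d)² + 40 = 40 + (2 + d)²)
√(1/(-5609) + u((-59 + 15)/(-87 - 24))) = √(1/(-5609) + (40 + (2 + (-59 + 15)/(-87 - 24))²)) = √(-1/5609 + (40 + (2 - 44/(-111))²)) = √(-1/5609 + (40 + (2 - 44*(-1/111))²)) = √(-1/5609 + (40 + (2 + 44/111)²)) = √(-1/5609 + (40 + (266/111)²)) = √(-1/5609 + (40 + 70756/12321)) = √(-1/5609 + 563596/12321) = √(3161197643/69108489) = √17731157579587/622599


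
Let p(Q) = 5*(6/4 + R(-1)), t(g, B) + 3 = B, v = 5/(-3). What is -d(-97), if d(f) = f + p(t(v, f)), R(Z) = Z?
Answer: 189/2 ≈ 94.500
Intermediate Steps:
v = -5/3 (v = 5*(-⅓) = -5/3 ≈ -1.6667)
t(g, B) = -3 + B
p(Q) = 5/2 (p(Q) = 5*(6/4 - 1) = 5*(6*(¼) - 1) = 5*(3/2 - 1) = 5*(½) = 5/2)
d(f) = 5/2 + f (d(f) = f + 5/2 = 5/2 + f)
-d(-97) = -(5/2 - 97) = -1*(-189/2) = 189/2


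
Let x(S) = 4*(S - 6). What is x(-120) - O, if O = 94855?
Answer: -95359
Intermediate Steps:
x(S) = -24 + 4*S (x(S) = 4*(-6 + S) = -24 + 4*S)
x(-120) - O = (-24 + 4*(-120)) - 1*94855 = (-24 - 480) - 94855 = -504 - 94855 = -95359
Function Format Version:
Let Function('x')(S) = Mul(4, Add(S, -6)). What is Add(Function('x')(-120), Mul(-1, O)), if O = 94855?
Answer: -95359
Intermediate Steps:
Function('x')(S) = Add(-24, Mul(4, S)) (Function('x')(S) = Mul(4, Add(-6, S)) = Add(-24, Mul(4, S)))
Add(Function('x')(-120), Mul(-1, O)) = Add(Add(-24, Mul(4, -120)), Mul(-1, 94855)) = Add(Add(-24, -480), -94855) = Add(-504, -94855) = -95359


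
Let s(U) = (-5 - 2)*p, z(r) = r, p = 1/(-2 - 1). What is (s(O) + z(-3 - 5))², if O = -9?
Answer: 289/9 ≈ 32.111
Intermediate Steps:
p = -⅓ (p = 1/(-3) = -⅓ ≈ -0.33333)
s(U) = 7/3 (s(U) = (-5 - 2)*(-⅓) = -7*(-⅓) = 7/3)
(s(O) + z(-3 - 5))² = (7/3 + (-3 - 5))² = (7/3 - 8)² = (-17/3)² = 289/9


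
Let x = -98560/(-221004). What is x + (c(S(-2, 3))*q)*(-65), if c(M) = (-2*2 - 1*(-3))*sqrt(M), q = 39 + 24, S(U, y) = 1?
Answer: 32325355/7893 ≈ 4095.4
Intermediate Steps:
q = 63
c(M) = -sqrt(M) (c(M) = (-4 + 3)*sqrt(M) = -sqrt(M))
x = 3520/7893 (x = -98560*(-1/221004) = 3520/7893 ≈ 0.44596)
x + (c(S(-2, 3))*q)*(-65) = 3520/7893 + (-sqrt(1)*63)*(-65) = 3520/7893 + (-1*1*63)*(-65) = 3520/7893 - 1*63*(-65) = 3520/7893 - 63*(-65) = 3520/7893 + 4095 = 32325355/7893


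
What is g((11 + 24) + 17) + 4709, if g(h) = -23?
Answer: 4686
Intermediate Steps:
g((11 + 24) + 17) + 4709 = -23 + 4709 = 4686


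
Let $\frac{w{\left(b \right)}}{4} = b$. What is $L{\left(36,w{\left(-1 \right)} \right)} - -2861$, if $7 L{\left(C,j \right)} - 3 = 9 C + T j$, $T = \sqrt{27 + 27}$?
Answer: $\frac{20354}{7} - \frac{12 \sqrt{6}}{7} \approx 2903.5$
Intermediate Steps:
$w{\left(b \right)} = 4 b$
$T = 3 \sqrt{6}$ ($T = \sqrt{54} = 3 \sqrt{6} \approx 7.3485$)
$L{\left(C,j \right)} = \frac{3}{7} + \frac{9 C}{7} + \frac{3 j \sqrt{6}}{7}$ ($L{\left(C,j \right)} = \frac{3}{7} + \frac{9 C + 3 \sqrt{6} j}{7} = \frac{3}{7} + \frac{9 C + 3 j \sqrt{6}}{7} = \frac{3}{7} + \left(\frac{9 C}{7} + \frac{3 j \sqrt{6}}{7}\right) = \frac{3}{7} + \frac{9 C}{7} + \frac{3 j \sqrt{6}}{7}$)
$L{\left(36,w{\left(-1 \right)} \right)} - -2861 = \left(\frac{3}{7} + \frac{9}{7} \cdot 36 + \frac{3 \cdot 4 \left(-1\right) \sqrt{6}}{7}\right) - -2861 = \left(\frac{3}{7} + \frac{324}{7} + \frac{3}{7} \left(-4\right) \sqrt{6}\right) + 2861 = \left(\frac{3}{7} + \frac{324}{7} - \frac{12 \sqrt{6}}{7}\right) + 2861 = \left(\frac{327}{7} - \frac{12 \sqrt{6}}{7}\right) + 2861 = \frac{20354}{7} - \frac{12 \sqrt{6}}{7}$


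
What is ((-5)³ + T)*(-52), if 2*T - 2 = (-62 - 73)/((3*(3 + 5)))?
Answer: 26377/4 ≈ 6594.3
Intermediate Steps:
T = -29/16 (T = 1 + ((-62 - 73)/((3*(3 + 5))))/2 = 1 + (-135/(3*8))/2 = 1 + (-135/24)/2 = 1 + (-135*1/24)/2 = 1 + (½)*(-45/8) = 1 - 45/16 = -29/16 ≈ -1.8125)
((-5)³ + T)*(-52) = ((-5)³ - 29/16)*(-52) = (-125 - 29/16)*(-52) = -2029/16*(-52) = 26377/4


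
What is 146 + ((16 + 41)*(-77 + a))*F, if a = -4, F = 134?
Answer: -618532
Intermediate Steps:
146 + ((16 + 41)*(-77 + a))*F = 146 + ((16 + 41)*(-77 - 4))*134 = 146 + (57*(-81))*134 = 146 - 4617*134 = 146 - 618678 = -618532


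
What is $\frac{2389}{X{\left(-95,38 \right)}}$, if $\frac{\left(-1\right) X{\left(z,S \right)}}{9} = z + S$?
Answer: $\frac{2389}{513} \approx 4.6569$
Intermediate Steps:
$X{\left(z,S \right)} = - 9 S - 9 z$ ($X{\left(z,S \right)} = - 9 \left(z + S\right) = - 9 \left(S + z\right) = - 9 S - 9 z$)
$\frac{2389}{X{\left(-95,38 \right)}} = \frac{2389}{\left(-9\right) 38 - -855} = \frac{2389}{-342 + 855} = \frac{2389}{513}$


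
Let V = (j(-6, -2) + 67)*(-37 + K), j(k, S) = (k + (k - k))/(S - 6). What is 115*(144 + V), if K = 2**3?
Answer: -837545/4 ≈ -2.0939e+5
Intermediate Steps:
j(k, S) = k/(-6 + S) (j(k, S) = (k + 0)/(-6 + S) = k/(-6 + S))
K = 8
V = -7859/4 (V = (-6/(-6 - 2) + 67)*(-37 + 8) = (-6/(-8) + 67)*(-29) = (-6*(-1/8) + 67)*(-29) = (3/4 + 67)*(-29) = (271/4)*(-29) = -7859/4 ≈ -1964.8)
115*(144 + V) = 115*(144 - 7859/4) = 115*(-7283/4) = -837545/4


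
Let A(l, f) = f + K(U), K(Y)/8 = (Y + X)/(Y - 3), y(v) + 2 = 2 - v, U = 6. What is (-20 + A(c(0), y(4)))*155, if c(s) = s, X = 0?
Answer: -1240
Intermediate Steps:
y(v) = -v (y(v) = -2 + (2 - v) = -v)
K(Y) = 8*Y/(-3 + Y) (K(Y) = 8*((Y + 0)/(Y - 3)) = 8*(Y/(-3 + Y)) = 8*Y/(-3 + Y))
A(l, f) = 16 + f (A(l, f) = f + 8*6/(-3 + 6) = f + 8*6/3 = f + 8*6*(⅓) = f + 16 = 16 + f)
(-20 + A(c(0), y(4)))*155 = (-20 + (16 - 1*4))*155 = (-20 + (16 - 4))*155 = (-20 + 12)*155 = -8*155 = -1240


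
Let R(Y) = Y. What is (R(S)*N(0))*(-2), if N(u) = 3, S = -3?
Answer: 18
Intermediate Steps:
(R(S)*N(0))*(-2) = -3*3*(-2) = -9*(-2) = 18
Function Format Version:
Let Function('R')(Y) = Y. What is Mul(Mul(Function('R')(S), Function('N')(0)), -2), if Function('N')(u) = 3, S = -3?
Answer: 18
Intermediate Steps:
Mul(Mul(Function('R')(S), Function('N')(0)), -2) = Mul(Mul(-3, 3), -2) = Mul(-9, -2) = 18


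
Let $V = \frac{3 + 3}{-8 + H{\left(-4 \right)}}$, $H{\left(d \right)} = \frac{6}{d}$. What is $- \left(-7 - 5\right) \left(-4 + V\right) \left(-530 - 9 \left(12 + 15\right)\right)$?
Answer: $\frac{816288}{19} \approx 42963.0$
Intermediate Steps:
$V = - \frac{12}{19}$ ($V = \frac{3 + 3}{-8 + \frac{6}{-4}} = \frac{6}{-8 + 6 \left(- \frac{1}{4}\right)} = \frac{6}{-8 - \frac{3}{2}} = \frac{6}{- \frac{19}{2}} = 6 \left(- \frac{2}{19}\right) = - \frac{12}{19} \approx -0.63158$)
$- \left(-7 - 5\right) \left(-4 + V\right) \left(-530 - 9 \left(12 + 15\right)\right) = - \left(-7 - 5\right) \left(-4 - \frac{12}{19}\right) \left(-530 - 9 \left(12 + 15\right)\right) = - \left(-12\right) \left(- \frac{88}{19}\right) \left(-530 - 243\right) = - \frac{1056 \left(-530 - 243\right)}{19} = - \frac{1056 \left(-773\right)}{19} = \left(-1\right) \left(- \frac{816288}{19}\right) = \frac{816288}{19}$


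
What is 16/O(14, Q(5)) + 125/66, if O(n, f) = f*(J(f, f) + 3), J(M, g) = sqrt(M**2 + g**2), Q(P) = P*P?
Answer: 3874957/2047650 + 16*sqrt(2)/1241 ≈ 1.9106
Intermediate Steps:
Q(P) = P**2
O(n, f) = f*(3 + sqrt(2)*sqrt(f**2)) (O(n, f) = f*(sqrt(f**2 + f**2) + 3) = f*(sqrt(2*f**2) + 3) = f*(sqrt(2)*sqrt(f**2) + 3) = f*(3 + sqrt(2)*sqrt(f**2)))
16/O(14, Q(5)) + 125/66 = 16/((5**2*(3 + sqrt(2)*sqrt((5**2)**2)))) + 125/66 = 16/((25*(3 + sqrt(2)*sqrt(25**2)))) + 125*(1/66) = 16/((25*(3 + sqrt(2)*sqrt(625)))) + 125/66 = 16/((25*(3 + sqrt(2)*25))) + 125/66 = 16/((25*(3 + 25*sqrt(2)))) + 125/66 = 16/(75 + 625*sqrt(2)) + 125/66 = 125/66 + 16/(75 + 625*sqrt(2))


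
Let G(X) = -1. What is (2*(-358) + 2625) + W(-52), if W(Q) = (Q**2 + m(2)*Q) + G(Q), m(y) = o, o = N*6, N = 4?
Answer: 3364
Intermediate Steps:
o = 24 (o = 4*6 = 24)
m(y) = 24
W(Q) = -1 + Q**2 + 24*Q (W(Q) = (Q**2 + 24*Q) - 1 = -1 + Q**2 + 24*Q)
(2*(-358) + 2625) + W(-52) = (2*(-358) + 2625) + (-1 + (-52)**2 + 24*(-52)) = (-716 + 2625) + (-1 + 2704 - 1248) = 1909 + 1455 = 3364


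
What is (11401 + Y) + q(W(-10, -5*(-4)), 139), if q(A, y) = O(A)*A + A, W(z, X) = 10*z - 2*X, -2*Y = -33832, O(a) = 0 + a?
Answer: 47777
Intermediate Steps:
O(a) = a
Y = 16916 (Y = -½*(-33832) = 16916)
W(z, X) = -2*X + 10*z
q(A, y) = A + A² (q(A, y) = A*A + A = A² + A = A + A²)
(11401 + Y) + q(W(-10, -5*(-4)), 139) = (11401 + 16916) + (-(-10)*(-4) + 10*(-10))*(1 + (-(-10)*(-4) + 10*(-10))) = 28317 + (-2*20 - 100)*(1 + (-2*20 - 100)) = 28317 + (-40 - 100)*(1 + (-40 - 100)) = 28317 - 140*(1 - 140) = 28317 - 140*(-139) = 28317 + 19460 = 47777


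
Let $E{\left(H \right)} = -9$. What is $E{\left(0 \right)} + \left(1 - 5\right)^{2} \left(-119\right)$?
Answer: $-1913$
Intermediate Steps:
$E{\left(0 \right)} + \left(1 - 5\right)^{2} \left(-119\right) = -9 + \left(1 - 5\right)^{2} \left(-119\right) = -9 + \left(-4\right)^{2} \left(-119\right) = -9 + 16 \left(-119\right) = -9 - 1904 = -1913$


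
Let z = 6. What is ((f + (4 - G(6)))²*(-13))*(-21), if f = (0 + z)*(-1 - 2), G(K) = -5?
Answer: 22113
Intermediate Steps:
f = -18 (f = (0 + 6)*(-1 - 2) = 6*(-3) = -18)
((f + (4 - G(6)))²*(-13))*(-21) = ((-18 + (4 - 1*(-5)))²*(-13))*(-21) = ((-18 + (4 + 5))²*(-13))*(-21) = ((-18 + 9)²*(-13))*(-21) = ((-9)²*(-13))*(-21) = (81*(-13))*(-21) = -1053*(-21) = 22113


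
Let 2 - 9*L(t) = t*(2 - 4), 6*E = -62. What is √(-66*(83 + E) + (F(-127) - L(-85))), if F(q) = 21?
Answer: I*√42807/3 ≈ 68.966*I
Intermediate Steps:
E = -31/3 (E = (⅙)*(-62) = -31/3 ≈ -10.333)
L(t) = 2/9 + 2*t/9 (L(t) = 2/9 - t*(2 - 4)/9 = 2/9 - t*(-2)/9 = 2/9 - (-2)*t/9 = 2/9 + 2*t/9)
√(-66*(83 + E) + (F(-127) - L(-85))) = √(-66*(83 - 31/3) + (21 - (2/9 + (2/9)*(-85)))) = √(-66*218/3 + (21 - (2/9 - 170/9))) = √(-4796 + (21 - 1*(-56/3))) = √(-4796 + (21 + 56/3)) = √(-4796 + 119/3) = √(-14269/3) = I*√42807/3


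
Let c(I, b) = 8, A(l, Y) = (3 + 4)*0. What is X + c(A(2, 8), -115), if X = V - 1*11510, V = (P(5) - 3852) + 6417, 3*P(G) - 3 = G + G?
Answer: -26798/3 ≈ -8932.7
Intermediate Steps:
P(G) = 1 + 2*G/3 (P(G) = 1 + (G + G)/3 = 1 + (2*G)/3 = 1 + 2*G/3)
A(l, Y) = 0 (A(l, Y) = 7*0 = 0)
V = 7708/3 (V = ((1 + (⅔)*5) - 3852) + 6417 = ((1 + 10/3) - 3852) + 6417 = (13/3 - 3852) + 6417 = -11543/3 + 6417 = 7708/3 ≈ 2569.3)
X = -26822/3 (X = 7708/3 - 1*11510 = 7708/3 - 11510 = -26822/3 ≈ -8940.7)
X + c(A(2, 8), -115) = -26822/3 + 8 = -26798/3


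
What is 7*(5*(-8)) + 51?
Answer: -229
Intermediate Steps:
7*(5*(-8)) + 51 = 7*(-40) + 51 = -280 + 51 = -229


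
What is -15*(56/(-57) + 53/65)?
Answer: 619/247 ≈ 2.5061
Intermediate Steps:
-15*(56/(-57) + 53/65) = -15*(56*(-1/57) + 53*(1/65)) = -15*(-56/57 + 53/65) = -15*(-619/3705) = 619/247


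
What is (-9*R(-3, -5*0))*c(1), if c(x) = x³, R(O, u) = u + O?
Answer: 27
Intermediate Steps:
R(O, u) = O + u
(-9*R(-3, -5*0))*c(1) = -9*(-3 - 5*0)*1³ = -9*(-3 + 0)*1 = -9*(-3)*1 = 27*1 = 27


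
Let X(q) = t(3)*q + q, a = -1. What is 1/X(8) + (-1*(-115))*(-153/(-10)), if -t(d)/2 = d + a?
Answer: 42227/24 ≈ 1759.5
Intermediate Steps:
t(d) = 2 - 2*d (t(d) = -2*(d - 1) = -2*(-1 + d) = 2 - 2*d)
X(q) = -3*q (X(q) = (2 - 2*3)*q + q = (2 - 6)*q + q = -4*q + q = -3*q)
1/X(8) + (-1*(-115))*(-153/(-10)) = 1/(-3*8) + (-1*(-115))*(-153/(-10)) = 1/(-24) + 115*(-153*(-1/10)) = -1/24 + 115*(153/10) = -1/24 + 3519/2 = 42227/24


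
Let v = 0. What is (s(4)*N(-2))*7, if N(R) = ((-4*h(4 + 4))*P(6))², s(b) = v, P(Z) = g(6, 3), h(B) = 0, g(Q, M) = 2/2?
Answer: 0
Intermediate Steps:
g(Q, M) = 1 (g(Q, M) = 2*(½) = 1)
P(Z) = 1
s(b) = 0
N(R) = 0 (N(R) = (-4*0*1)² = (0*1)² = 0² = 0)
(s(4)*N(-2))*7 = (0*0)*7 = 0*7 = 0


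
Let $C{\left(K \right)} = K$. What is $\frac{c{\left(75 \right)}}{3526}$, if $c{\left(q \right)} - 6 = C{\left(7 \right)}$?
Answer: $\frac{13}{3526} \approx 0.0036869$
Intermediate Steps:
$c{\left(q \right)} = 13$ ($c{\left(q \right)} = 6 + 7 = 13$)
$\frac{c{\left(75 \right)}}{3526} = \frac{13}{3526}$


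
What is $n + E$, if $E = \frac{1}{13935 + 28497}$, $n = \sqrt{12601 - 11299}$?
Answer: $\frac{1}{42432} + \sqrt{1302} \approx 36.083$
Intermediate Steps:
$n = \sqrt{1302} \approx 36.083$
$E = \frac{1}{42432} \approx 2.3567 \cdot 10^{-5}$
$n + E = \sqrt{1302} + \frac{1}{42432} = \frac{1}{42432} + \sqrt{1302}$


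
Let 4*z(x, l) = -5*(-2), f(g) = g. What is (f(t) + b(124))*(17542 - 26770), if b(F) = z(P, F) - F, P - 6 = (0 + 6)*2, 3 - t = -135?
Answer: -152262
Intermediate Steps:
t = 138 (t = 3 - 1*(-135) = 3 + 135 = 138)
P = 18 (P = 6 + (0 + 6)*2 = 6 + 6*2 = 6 + 12 = 18)
z(x, l) = 5/2 (z(x, l) = (-5*(-2))/4 = (¼)*10 = 5/2)
b(F) = 5/2 - F
(f(t) + b(124))*(17542 - 26770) = (138 + (5/2 - 1*124))*(17542 - 26770) = (138 + (5/2 - 124))*(-9228) = (138 - 243/2)*(-9228) = (33/2)*(-9228) = -152262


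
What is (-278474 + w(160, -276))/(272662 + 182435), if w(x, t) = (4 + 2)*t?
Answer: -280130/455097 ≈ -0.61554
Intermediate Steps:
w(x, t) = 6*t
(-278474 + w(160, -276))/(272662 + 182435) = (-278474 + 6*(-276))/(272662 + 182435) = (-278474 - 1656)/455097 = -280130*1/455097 = -280130/455097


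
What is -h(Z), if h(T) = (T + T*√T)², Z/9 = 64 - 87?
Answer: 8826894 - 257094*I*√23 ≈ 8.8269e+6 - 1.233e+6*I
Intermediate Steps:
Z = -207 (Z = 9*(64 - 87) = 9*(-23) = -207)
h(T) = (T + T^(3/2))²
-h(Z) = -(-207 + (-207)^(3/2))² = -(-207 - 621*I*√23)²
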